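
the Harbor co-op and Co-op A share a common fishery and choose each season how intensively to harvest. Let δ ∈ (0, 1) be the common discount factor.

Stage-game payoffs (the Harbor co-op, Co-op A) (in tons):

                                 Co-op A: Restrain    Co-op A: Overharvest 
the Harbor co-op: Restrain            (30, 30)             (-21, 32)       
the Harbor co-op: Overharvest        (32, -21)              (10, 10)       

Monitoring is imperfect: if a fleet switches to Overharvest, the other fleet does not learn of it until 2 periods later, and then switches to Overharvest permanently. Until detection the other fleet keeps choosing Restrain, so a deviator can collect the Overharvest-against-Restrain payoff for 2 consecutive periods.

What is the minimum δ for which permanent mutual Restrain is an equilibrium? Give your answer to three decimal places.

0.302

The best deviation is to choose Overharvest for all 2 undetected periods, earning 32 each, then 10 forever once detected.
Deviation value: 32(1−δ^2)/(1−δ) + 10δ^2/(1−δ); cooperation value: 30/(1−δ).
IC: 30 ≥ 32(1−δ^2) + 10δ^2 = 32 − 22δ^2.
So δ^2 ≥ 2/22 = 1/11, giving δ ≥ (1/11)^(1/2) ≈ 0.302.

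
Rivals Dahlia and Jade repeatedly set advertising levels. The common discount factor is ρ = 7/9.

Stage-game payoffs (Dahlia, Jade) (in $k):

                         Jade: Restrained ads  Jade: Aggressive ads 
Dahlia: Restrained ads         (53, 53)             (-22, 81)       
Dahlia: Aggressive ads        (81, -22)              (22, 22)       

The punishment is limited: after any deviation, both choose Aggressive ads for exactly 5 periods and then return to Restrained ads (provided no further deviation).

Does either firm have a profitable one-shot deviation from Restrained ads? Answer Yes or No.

Comparing payoff streams over the 6 periods until play realigns: cooperate → 53(1+ρ+…+ρ^5); deviate → 81 + 22(ρ+…+ρ^5).
Cooperation is sustained iff (53−22)(ρ+…+ρ^5) ≥ 81−53.
ρ+…+ρ^5 = 7/9·(1−(7/9)^5)/(1−7/9) = 2.5038, and (81−53)/(53−22) = 0.9032.
2.5038 ≥ 0.9032, so cooperation is sustainable.

No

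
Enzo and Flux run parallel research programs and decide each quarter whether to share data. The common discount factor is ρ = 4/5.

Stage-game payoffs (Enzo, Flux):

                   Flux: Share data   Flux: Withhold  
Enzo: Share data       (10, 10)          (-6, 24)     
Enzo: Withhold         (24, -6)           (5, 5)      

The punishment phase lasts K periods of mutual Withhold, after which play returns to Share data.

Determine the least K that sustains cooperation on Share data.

No profitable deviation requires (10−5)(ρ+…+ρ^K) ≥ 24−10, i.e. ρ+…+ρ^K ≥ 14/5 ≈ 2.8000.
With ρ = 4/5, the partial sums are K=1: 0.8000, K=2: 1.4400, K=3: 1.9520, K=4: 2.3616, K=5: 2.6893, K=6: 2.9514.
K = 6 is the first length at which the sum reaches 2.8000.

6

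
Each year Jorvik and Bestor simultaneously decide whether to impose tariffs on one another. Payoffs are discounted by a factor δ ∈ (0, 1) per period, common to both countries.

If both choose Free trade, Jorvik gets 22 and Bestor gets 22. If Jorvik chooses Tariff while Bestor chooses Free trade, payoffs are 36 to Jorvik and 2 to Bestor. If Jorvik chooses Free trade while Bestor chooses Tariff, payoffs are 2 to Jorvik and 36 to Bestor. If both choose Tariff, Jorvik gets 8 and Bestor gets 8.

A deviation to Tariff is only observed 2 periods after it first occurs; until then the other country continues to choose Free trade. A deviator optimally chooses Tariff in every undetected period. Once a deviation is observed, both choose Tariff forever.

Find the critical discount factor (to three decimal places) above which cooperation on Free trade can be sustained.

0.707

A deviator earns 36 for 2 periods, then 8 forever; cooperating earns 22 forever. Multiplying the IC by (1−δ):
22 ≥ 36(1−δ^2) + 8δ^2, so 28·δ^2 ≥ 14 and δ^2 ≥ 1/2.
δ ≥ (1/2)^(1/2) ≈ 0.707.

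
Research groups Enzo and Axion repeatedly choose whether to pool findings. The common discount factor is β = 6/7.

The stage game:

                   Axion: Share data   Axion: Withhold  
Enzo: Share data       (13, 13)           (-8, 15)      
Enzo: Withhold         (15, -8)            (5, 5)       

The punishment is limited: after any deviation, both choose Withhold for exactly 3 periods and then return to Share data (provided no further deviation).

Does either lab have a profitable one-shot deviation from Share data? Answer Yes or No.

No

Comparing payoff streams over the 4 periods until play realigns: cooperate → 13(1+β+…+β^3); deviate → 15 + 5(β+…+β^3).
Cooperation is sustained iff (13−5)(β+…+β^3) ≥ 15−13.
β+…+β^3 = 6/7·(1−(6/7)^3)/(1−6/7) = 2.2216, and (15−13)/(13−5) = 0.2500.
2.2216 ≥ 0.2500, so cooperation is sustainable.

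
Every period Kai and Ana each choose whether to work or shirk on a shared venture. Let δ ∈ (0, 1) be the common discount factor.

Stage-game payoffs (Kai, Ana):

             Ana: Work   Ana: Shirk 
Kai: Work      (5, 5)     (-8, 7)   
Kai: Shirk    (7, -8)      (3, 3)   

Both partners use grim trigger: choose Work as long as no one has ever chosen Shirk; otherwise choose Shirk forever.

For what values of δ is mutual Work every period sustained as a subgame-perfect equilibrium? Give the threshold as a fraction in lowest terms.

5/(1−δ) ≥ 7 + 3δ/(1−δ)
5 ≥ 7 − 4δ
δ ≥ 2/4 = 1/2.

1/2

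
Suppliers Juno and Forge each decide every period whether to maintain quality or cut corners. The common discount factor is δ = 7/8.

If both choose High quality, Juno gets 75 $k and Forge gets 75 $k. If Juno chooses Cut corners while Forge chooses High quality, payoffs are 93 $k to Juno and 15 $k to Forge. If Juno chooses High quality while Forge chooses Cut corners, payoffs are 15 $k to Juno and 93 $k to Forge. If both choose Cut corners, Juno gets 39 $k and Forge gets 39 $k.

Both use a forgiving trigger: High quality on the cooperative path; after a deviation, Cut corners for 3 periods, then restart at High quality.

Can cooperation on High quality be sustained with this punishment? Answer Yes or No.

IC: δ+…+δ^3 ≥ (93−75)/(75−39) = 1/2.
At δ = 7/8: partial sum = 2.3105 ≥ 0.5000. Cooperation sustainable.

Yes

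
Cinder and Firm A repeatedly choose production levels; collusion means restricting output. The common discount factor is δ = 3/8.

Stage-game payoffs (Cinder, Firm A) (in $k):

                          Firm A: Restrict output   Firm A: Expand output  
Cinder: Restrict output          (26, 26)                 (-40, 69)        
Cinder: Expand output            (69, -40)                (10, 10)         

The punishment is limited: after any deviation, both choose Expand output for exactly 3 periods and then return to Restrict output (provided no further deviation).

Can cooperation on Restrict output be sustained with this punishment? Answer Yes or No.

No

A one-shot deviation gives 69 now, then 10 for 3 periods, then back to 26.
Gain from deviating: (69−26) today; loss: (26−10) in each of the next 3 periods.
No-deviation condition: (26−10)(δ+…+δ^3) ≥ 69−26, i.e. δ+…+δ^3 ≥ 43/16.
At δ = 3/8: δ+…+δ^3 = 0.5684 < 2.6875.
So cooperation is not sustainable.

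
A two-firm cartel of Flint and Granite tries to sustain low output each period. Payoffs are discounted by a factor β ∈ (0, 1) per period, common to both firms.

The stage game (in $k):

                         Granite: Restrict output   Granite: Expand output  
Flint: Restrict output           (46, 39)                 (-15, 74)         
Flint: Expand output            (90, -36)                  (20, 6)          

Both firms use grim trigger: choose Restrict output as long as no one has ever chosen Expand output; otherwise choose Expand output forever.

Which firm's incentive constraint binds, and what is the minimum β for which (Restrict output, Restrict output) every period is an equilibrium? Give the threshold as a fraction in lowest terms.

Flint; β ≥ 22/35

For Flint: deviation gain 90−46 = 44, per-period punishment loss 46−20 = 26. IC gives β ≥ 44/70 = 22/35.
For Granite: gain 35, loss 33 per period, so β ≥ 35/68.
The tighter constraint is Flint's, so cooperation needs β ≥ 22/35.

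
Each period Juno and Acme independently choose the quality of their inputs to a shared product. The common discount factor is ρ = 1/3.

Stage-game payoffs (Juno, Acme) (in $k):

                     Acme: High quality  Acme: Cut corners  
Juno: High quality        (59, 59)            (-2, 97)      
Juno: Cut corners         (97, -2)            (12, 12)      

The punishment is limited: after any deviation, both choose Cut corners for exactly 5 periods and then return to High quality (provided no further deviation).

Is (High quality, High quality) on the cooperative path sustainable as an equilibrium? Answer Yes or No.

No

IC: ρ+…+ρ^5 ≥ (97−59)/(59−12) = 38/47.
At ρ = 1/3: partial sum = 0.4979 < 0.8085. Cooperation not sustainable.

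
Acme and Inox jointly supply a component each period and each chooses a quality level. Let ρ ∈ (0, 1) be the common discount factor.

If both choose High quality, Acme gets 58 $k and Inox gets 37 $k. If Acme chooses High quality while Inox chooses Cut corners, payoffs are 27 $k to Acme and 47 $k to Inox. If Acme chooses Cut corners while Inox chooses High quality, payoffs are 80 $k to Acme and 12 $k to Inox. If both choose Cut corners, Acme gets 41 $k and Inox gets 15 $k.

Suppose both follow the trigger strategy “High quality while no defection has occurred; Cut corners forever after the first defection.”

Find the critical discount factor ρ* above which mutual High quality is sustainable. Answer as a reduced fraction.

22/39

For Acme: deviation gain 80−58 = 22, per-period punishment loss 58−41 = 17. IC gives ρ ≥ 22/39.
For Inox: gain 10, loss 22 per period, so ρ ≥ 10/32 = 5/16.
The tighter constraint is Acme's, so cooperation needs ρ ≥ 22/39.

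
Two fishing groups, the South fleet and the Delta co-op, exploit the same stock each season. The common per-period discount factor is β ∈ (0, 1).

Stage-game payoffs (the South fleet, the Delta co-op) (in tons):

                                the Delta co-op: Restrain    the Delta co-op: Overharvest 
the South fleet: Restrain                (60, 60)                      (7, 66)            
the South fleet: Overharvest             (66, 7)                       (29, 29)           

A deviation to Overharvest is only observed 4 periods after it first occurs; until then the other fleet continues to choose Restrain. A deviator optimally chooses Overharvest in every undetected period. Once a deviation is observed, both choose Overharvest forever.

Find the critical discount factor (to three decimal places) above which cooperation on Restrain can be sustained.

0.635

A deviator earns 66 for 4 periods, then 29 forever; cooperating earns 60 forever. Multiplying the IC by (1−β):
60 ≥ 66(1−β^4) + 29β^4, so 37·β^4 ≥ 6 and β^4 ≥ 6/37.
β ≥ (6/37)^(1/4) ≈ 0.635.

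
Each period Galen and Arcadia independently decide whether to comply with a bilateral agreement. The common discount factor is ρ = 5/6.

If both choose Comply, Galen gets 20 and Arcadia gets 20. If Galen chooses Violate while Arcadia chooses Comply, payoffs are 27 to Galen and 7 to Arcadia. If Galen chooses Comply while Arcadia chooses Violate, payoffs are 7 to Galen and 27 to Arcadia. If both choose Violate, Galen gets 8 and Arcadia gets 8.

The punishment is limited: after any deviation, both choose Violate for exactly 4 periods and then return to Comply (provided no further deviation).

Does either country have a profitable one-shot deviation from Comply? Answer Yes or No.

No

IC: ρ+…+ρ^4 ≥ (27−20)/(20−8) = 7/12.
At ρ = 5/6: partial sum = 2.5887 ≥ 0.5833. Cooperation sustainable.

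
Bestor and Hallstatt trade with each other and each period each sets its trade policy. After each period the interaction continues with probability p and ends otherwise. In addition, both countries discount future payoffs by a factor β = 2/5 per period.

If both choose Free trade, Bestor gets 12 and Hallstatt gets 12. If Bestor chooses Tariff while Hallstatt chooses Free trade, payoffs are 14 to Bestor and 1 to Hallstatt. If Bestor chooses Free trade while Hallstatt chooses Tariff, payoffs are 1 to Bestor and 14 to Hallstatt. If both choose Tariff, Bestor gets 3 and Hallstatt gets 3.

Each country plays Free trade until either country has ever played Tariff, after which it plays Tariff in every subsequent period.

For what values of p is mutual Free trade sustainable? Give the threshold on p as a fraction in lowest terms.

5/11

With continuation probability p and discount β, the effective per-period discount factor is βp.
Grim-trigger IC: βp ≥ (14−12)/(14−3) = 2/11.
So p ≥ (2/11)/(2/5) = 5/11.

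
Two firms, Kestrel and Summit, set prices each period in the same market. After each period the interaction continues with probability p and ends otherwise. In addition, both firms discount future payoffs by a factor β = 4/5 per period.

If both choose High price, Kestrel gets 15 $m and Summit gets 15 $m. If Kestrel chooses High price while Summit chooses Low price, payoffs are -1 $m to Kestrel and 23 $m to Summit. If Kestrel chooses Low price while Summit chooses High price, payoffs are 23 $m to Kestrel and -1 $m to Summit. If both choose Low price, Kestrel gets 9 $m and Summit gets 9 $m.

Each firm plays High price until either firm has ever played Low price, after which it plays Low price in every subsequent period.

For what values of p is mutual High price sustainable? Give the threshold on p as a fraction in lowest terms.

With continuation probability p and discount β, the effective per-period discount factor is βp.
Grim-trigger IC: βp ≥ (23−15)/(23−9) = 4/7.
So p ≥ (4/7)/(4/5) = 5/7.

5/7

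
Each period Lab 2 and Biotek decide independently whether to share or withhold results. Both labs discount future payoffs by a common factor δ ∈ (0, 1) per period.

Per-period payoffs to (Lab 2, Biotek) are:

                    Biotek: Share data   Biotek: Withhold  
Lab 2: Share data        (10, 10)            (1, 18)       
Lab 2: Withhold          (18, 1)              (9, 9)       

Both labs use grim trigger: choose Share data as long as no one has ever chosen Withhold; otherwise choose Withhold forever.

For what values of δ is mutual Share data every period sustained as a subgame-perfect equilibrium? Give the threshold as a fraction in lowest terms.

Under grim trigger the critical discount factor is (T−C)/(T−P) with T = 18, C = 10, P = 9.
δ* = (18−10)/(18−9) = 8/9.

8/9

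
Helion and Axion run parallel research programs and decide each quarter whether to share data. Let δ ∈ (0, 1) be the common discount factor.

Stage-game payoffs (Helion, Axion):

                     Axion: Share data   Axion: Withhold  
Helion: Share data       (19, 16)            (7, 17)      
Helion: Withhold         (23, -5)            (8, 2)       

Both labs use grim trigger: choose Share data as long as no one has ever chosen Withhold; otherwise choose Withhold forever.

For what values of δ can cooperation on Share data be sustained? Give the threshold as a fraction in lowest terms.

Helion's threshold: (23−19)/(23−8) = 4/15.
Axion's threshold: (17−16)/(17−2) = 1/15.
4/15 > 1/15, so Helion binds and δ* = 4/15.

4/15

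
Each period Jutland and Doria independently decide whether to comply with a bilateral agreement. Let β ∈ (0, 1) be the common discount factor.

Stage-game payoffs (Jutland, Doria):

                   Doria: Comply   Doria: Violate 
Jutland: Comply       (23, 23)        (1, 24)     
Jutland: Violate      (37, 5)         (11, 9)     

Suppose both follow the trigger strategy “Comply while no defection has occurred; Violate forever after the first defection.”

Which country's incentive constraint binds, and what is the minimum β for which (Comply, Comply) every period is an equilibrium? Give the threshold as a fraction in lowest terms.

For Jutland: deviation gain 37−23 = 14, per-period punishment loss 23−11 = 12. IC gives β ≥ 14/26 = 7/13.
For Doria: gain 1, loss 14 per period, so β ≥ 1/15.
The tighter constraint is Jutland's, so cooperation needs β ≥ 7/13.

Jutland; β ≥ 7/13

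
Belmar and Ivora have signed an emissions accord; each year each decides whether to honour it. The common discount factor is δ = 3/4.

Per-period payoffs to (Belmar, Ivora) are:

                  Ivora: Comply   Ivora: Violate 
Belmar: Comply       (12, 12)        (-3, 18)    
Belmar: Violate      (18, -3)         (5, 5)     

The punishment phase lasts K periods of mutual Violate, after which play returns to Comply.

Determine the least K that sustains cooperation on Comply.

2

IC: δ(1−δ^K)/(1−δ) ≥ (18−12)/(12−5) = 6/7.
With δ = 3/4: need 1 − δ^K ≥ 6/7·(1−3/4)/(3/4), i.e. δ^K ≤ 0.7143.
Since (3/4)^1 = 0.7500 and (3/4)^2 = 0.5625, the smallest such K is 2.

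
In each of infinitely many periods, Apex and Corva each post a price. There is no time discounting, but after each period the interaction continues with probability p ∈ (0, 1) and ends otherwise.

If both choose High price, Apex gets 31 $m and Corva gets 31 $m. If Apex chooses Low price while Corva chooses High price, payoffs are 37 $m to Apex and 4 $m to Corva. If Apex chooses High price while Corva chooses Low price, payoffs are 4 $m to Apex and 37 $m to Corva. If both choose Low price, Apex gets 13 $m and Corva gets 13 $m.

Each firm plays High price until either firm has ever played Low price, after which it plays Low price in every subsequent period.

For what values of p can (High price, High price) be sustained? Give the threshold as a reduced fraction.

Expected cooperation value is 31 + p·31 + p²·31 + … = 31/(1−p); deviation gives 37 + p·13/(1−p).
31 ≥ 37(1−p) + 13p ⇒ 24p ≥ 6 ⇒ p ≥ 6/24 = 1/4.

1/4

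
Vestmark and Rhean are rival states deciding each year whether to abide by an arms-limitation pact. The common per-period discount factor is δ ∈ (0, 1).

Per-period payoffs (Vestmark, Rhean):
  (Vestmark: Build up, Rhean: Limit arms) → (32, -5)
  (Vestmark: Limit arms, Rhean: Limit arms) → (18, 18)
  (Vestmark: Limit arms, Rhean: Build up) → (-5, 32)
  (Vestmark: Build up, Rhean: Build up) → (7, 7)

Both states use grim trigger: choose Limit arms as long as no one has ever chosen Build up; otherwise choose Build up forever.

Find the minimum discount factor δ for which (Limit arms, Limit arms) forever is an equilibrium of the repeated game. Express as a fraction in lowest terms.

18/(1−δ) ≥ 32 + 7δ/(1−δ)
18 ≥ 32 − 25δ
δ ≥ 14/25.

14/25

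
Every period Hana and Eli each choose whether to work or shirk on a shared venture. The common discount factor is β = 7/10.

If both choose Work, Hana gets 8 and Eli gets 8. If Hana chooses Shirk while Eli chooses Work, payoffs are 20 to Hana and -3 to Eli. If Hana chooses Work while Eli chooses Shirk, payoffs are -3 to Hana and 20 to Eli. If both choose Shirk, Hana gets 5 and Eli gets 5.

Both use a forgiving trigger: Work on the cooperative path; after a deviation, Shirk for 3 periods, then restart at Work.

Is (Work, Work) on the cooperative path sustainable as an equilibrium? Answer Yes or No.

No

A one-shot deviation gives 20 now, then 5 for 3 periods, then back to 8.
Gain from deviating: (20−8) today; loss: (8−5) in each of the next 3 periods.
No-deviation condition: (8−5)(β+…+β^3) ≥ 20−8, i.e. β+…+β^3 ≥ 4.
At β = 7/10: β+…+β^3 = 1.5330 < 4.0000.
So cooperation is not sustainable.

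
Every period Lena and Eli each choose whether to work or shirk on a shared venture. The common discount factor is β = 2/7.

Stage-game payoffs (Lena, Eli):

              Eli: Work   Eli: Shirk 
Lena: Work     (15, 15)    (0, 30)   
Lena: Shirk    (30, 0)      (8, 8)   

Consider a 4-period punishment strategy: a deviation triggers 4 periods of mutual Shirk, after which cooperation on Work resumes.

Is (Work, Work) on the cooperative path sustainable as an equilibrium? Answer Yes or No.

No

Comparing payoff streams over the 5 periods until play realigns: cooperate → 15(1+β+…+β^4); deviate → 30 + 8(β+…+β^4).
Cooperation is sustained iff (15−8)(β+…+β^4) ≥ 30−15.
β+…+β^4 = 2/7·(1−(2/7)^4)/(1−2/7) = 0.3973, and (30−15)/(15−8) = 2.1429.
0.3973 < 2.1429, so cooperation is not sustainable.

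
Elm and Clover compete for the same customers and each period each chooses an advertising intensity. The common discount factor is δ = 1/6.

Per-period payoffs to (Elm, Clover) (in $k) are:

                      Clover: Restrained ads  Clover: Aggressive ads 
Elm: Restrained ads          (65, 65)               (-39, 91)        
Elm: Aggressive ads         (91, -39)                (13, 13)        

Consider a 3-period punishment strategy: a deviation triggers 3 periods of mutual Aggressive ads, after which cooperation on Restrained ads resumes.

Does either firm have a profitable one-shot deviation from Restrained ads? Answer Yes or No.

Comparing payoff streams over the 4 periods until play realigns: cooperate → 65(1+δ+…+δ^3); deviate → 91 + 13(δ+…+δ^3).
Cooperation is sustained iff (65−13)(δ+…+δ^3) ≥ 91−65.
δ+…+δ^3 = 1/6·(1−(1/6)^3)/(1−1/6) = 0.1991, and (91−65)/(65−13) = 0.5000.
0.1991 < 0.5000, so cooperation is not sustainable.

Yes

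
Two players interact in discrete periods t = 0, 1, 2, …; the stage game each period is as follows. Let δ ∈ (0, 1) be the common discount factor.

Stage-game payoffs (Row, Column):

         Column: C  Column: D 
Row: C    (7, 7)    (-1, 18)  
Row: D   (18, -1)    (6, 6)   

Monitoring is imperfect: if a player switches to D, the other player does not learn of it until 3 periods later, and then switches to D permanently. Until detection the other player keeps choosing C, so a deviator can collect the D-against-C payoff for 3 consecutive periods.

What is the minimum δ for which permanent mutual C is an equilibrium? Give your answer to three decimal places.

0.971

The best deviation is to choose D for all 3 undetected periods, earning 18 each, then 6 forever once detected.
Deviation value: 18(1−δ^3)/(1−δ) + 6δ^3/(1−δ); cooperation value: 7/(1−δ).
IC: 7 ≥ 18(1−δ^3) + 6δ^3 = 18 − 12δ^3.
So δ^3 ≥ 11/12, giving δ ≥ (11/12)^(1/3) ≈ 0.971.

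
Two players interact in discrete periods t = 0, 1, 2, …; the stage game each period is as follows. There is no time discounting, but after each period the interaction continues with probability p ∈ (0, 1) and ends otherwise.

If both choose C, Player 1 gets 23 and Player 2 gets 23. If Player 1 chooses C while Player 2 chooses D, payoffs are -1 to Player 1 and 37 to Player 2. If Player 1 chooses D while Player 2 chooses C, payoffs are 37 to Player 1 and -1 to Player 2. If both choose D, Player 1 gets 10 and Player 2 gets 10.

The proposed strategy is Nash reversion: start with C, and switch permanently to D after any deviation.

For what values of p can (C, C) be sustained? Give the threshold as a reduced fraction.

With no time discounting, the continuation probability p plays the role of the discount factor.
Grim-trigger IC: 23/(1−p) ≥ 37 + 10p/(1−p) ⇒ p ≥ (37−23)/(37−10) = 14/27.

14/27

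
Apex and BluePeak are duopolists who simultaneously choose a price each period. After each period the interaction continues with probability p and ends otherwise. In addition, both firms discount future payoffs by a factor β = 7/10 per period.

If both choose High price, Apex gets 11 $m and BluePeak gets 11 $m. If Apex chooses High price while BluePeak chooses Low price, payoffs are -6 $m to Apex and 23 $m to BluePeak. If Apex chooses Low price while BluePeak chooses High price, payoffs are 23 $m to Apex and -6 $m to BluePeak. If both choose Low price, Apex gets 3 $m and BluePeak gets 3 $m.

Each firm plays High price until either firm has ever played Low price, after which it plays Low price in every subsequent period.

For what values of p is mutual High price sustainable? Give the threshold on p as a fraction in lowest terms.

With continuation probability p and discount β, the effective per-period discount factor is βp.
Grim-trigger IC: βp ≥ (23−11)/(23−3) = 3/5.
So p ≥ (3/5)/(7/10) = 6/7.

6/7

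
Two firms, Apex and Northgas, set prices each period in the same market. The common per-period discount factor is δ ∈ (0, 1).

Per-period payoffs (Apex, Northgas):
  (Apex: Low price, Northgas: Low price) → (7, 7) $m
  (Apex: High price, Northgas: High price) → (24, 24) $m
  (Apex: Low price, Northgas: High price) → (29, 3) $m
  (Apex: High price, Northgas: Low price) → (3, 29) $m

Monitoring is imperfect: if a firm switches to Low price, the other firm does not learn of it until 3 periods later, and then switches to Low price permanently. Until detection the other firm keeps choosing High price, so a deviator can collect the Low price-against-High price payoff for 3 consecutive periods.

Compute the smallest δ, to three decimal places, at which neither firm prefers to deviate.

0.610

A deviator earns 29 for 3 periods, then 7 forever; cooperating earns 24 forever. Multiplying the IC by (1−δ):
24 ≥ 29(1−δ^3) + 7δ^3, so 22·δ^3 ≥ 5 and δ^3 ≥ 5/22.
δ ≥ (5/22)^(1/3) ≈ 0.610.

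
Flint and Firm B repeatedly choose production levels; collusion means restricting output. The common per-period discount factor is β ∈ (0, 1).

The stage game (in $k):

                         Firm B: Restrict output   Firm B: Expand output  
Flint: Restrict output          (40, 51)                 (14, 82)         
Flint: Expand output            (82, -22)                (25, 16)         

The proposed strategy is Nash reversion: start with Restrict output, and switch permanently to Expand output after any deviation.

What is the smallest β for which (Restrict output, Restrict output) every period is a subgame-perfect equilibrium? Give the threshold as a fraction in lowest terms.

14/19

Flint's threshold: (82−40)/(82−25) = 14/19.
Firm B's threshold: (82−51)/(82−16) = 31/66.
14/19 > 31/66, so Flint binds and β* = 14/19.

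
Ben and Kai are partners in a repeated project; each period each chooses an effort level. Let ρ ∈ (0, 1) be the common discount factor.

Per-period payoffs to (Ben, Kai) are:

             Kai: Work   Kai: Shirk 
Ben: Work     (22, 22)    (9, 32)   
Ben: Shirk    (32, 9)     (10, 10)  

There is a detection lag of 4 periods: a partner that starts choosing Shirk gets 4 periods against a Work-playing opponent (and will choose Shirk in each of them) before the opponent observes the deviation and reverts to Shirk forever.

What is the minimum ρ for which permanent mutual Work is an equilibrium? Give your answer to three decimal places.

0.821

Deviating for the 4 undetected periods gains 32−22 = 10 per period over cooperation, then loses 22−10 = 12 per period forever once punishment starts.
Gain: 10(1 + ρ + … + ρ^3); loss: 12·ρ^4/(1−ρ).
No profitable deviation ⇔ 10(1−ρ^4) ≤ 12·ρ^4, i.e. ρ^4 ≥ 10/(10+12) = 5/11.
Hence ρ ≥ (5/11)^(1/4) ≈ 0.821.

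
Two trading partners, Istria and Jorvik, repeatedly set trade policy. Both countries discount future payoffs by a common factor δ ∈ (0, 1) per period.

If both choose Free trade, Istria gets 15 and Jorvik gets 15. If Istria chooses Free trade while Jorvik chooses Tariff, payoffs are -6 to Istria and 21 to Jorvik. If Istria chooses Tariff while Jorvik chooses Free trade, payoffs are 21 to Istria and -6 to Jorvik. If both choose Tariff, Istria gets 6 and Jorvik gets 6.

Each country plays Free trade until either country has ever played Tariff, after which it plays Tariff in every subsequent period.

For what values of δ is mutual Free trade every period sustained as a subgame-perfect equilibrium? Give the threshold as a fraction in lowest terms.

One-period gain from deviating is 21 − 15 = 6. The loss is 15 − 6 = 9 in every subsequent period, with present value 9·δ/(1−δ).
Deviation is unprofitable when 9·δ/(1−δ) ≥ 6, i.e. δ/(1−δ) ≥ 2/3.
Equivalently δ ≥ 6/(6+9) = 2/5.

2/5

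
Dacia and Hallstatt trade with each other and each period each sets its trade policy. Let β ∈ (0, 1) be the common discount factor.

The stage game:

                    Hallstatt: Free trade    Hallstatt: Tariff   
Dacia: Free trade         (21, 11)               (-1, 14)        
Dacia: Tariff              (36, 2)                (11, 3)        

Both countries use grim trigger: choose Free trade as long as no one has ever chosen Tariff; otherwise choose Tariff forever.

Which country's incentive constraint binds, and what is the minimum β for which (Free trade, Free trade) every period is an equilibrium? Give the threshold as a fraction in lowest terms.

Dacia: cooperation gives 21 each period; deviation gives 36 once then 11 forever.
  21/(1−β) ≥ 36 + 11β/(1−β) ⇒ β ≥ 15/25 = 3/5.
Hallstatt: cooperation gives 11 each period; deviation gives 14 once then 3 forever.
  β ≥ 3/11.
Both must hold, so the binding constraint is Dacia's: β ≥ 3/5.

Dacia; β ≥ 3/5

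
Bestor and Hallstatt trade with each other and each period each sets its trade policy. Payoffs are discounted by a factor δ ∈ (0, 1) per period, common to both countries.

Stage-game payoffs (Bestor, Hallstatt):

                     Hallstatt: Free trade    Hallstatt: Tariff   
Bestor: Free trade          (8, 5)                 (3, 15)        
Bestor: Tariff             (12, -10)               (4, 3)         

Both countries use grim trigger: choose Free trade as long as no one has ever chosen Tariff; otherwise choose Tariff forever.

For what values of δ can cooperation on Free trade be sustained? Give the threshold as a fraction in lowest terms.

5/6

Bestor's threshold: (12−8)/(12−4) = 1/2.
Hallstatt's threshold: (15−5)/(15−3) = 5/6.
1/2 < 5/6, so Hallstatt binds and δ* = 5/6.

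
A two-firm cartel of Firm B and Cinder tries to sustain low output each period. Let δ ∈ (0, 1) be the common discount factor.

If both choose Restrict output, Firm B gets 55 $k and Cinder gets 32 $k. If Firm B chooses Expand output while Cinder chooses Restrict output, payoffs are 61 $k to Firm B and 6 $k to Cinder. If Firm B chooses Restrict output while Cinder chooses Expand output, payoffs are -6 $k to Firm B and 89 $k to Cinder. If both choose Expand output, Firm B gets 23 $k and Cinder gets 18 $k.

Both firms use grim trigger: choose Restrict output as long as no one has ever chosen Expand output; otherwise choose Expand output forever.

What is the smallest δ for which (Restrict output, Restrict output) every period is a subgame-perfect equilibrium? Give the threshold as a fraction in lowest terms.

Firm B: cooperation gives 55 each period; deviation gives 61 once then 23 forever.
  55/(1−δ) ≥ 61 + 23δ/(1−δ) ⇒ δ ≥ 6/38 = 3/19.
Cinder: cooperation gives 32 each period; deviation gives 89 once then 18 forever.
  δ ≥ 57/71.
Both must hold, so the binding constraint is Cinder's: δ ≥ 57/71.

57/71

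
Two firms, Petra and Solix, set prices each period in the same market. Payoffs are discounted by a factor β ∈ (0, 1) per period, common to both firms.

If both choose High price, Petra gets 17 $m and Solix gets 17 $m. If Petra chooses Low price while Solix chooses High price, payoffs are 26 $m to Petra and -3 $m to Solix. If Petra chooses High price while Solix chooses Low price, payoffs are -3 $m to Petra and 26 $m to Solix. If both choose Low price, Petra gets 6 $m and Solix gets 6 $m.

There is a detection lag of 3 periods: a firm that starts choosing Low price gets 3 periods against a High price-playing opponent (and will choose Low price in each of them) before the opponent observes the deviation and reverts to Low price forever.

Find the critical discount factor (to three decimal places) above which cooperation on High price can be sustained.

A deviator earns 26 for 3 periods, then 6 forever; cooperating earns 17 forever. Multiplying the IC by (1−β):
17 ≥ 26(1−β^3) + 6β^3, so 20·β^3 ≥ 9 and β^3 ≥ 9/20.
β ≥ (9/20)^(1/3) ≈ 0.766.

0.766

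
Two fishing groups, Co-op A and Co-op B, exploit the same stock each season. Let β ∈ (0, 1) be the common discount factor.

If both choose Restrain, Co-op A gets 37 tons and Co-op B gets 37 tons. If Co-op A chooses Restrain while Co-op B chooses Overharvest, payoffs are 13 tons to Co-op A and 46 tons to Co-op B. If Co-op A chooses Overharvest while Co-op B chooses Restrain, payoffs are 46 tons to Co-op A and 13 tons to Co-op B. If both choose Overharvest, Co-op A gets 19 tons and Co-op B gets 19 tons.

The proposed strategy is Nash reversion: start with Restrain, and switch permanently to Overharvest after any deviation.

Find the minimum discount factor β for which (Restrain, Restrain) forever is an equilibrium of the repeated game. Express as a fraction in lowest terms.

One-period gain from deviating is 46 − 37 = 9. The loss is 37 − 19 = 18 in every subsequent period, with present value 18·β/(1−β).
Deviation is unprofitable when 18·β/(1−β) ≥ 9, i.e. β/(1−β) ≥ 1/2.
Equivalently β ≥ 9/(9+18) = 1/3.

1/3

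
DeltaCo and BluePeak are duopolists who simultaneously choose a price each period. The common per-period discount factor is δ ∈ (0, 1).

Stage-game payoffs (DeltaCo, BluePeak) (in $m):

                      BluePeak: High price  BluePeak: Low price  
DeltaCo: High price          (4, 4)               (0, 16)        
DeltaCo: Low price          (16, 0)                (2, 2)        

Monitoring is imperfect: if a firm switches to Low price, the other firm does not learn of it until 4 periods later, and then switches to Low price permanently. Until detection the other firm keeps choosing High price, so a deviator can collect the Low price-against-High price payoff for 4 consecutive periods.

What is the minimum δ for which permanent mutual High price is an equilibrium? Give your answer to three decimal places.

Deviating for the 4 undetected periods gains 16−4 = 12 per period over cooperation, then loses 4−2 = 2 per period forever once punishment starts.
Gain: 12(1 + δ + … + δ^3); loss: 2·δ^4/(1−δ).
No profitable deviation ⇔ 12(1−δ^4) ≤ 2·δ^4, i.e. δ^4 ≥ 12/(12+2) = 6/7.
Hence δ ≥ (6/7)^(1/4) ≈ 0.962.

0.962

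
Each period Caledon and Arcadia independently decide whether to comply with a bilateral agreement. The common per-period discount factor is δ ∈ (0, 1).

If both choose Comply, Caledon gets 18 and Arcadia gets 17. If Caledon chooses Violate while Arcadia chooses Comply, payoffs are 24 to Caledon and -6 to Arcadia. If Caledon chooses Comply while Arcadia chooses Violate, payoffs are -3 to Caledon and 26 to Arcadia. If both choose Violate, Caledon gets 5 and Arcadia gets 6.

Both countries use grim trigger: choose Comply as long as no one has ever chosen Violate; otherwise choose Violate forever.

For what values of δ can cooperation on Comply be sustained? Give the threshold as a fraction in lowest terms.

For Caledon: deviation gain 24−18 = 6, per-period punishment loss 18−5 = 13. IC gives δ ≥ 6/19.
For Arcadia: gain 9, loss 11 per period, so δ ≥ 9/20.
The tighter constraint is Arcadia's, so cooperation needs δ ≥ 9/20.

9/20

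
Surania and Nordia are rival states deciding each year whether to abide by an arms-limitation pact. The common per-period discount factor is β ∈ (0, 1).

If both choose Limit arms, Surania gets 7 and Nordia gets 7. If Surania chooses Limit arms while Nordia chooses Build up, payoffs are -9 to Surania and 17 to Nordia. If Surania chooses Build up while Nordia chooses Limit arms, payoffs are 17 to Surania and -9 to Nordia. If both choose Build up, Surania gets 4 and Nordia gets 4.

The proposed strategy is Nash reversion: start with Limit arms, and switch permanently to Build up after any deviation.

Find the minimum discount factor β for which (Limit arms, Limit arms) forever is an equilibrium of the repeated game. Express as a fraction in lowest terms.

10/13

7/(1−β) ≥ 17 + 4β/(1−β)
7 ≥ 17 − 13β
β ≥ 10/13.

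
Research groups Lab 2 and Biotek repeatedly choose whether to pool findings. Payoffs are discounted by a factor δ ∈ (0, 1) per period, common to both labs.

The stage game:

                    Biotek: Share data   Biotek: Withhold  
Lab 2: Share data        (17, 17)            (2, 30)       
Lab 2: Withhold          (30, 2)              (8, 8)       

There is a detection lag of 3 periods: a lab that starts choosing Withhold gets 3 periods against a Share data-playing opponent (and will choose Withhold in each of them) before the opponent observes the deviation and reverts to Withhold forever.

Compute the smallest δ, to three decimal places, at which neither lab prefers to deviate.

The best deviation is to choose Withhold for all 3 undetected periods, earning 30 each, then 8 forever once detected.
Deviation value: 30(1−δ^3)/(1−δ) + 8δ^3/(1−δ); cooperation value: 17/(1−δ).
IC: 17 ≥ 30(1−δ^3) + 8δ^3 = 30 − 22δ^3.
So δ^3 ≥ 13/22, giving δ ≥ (13/22)^(1/3) ≈ 0.839.

0.839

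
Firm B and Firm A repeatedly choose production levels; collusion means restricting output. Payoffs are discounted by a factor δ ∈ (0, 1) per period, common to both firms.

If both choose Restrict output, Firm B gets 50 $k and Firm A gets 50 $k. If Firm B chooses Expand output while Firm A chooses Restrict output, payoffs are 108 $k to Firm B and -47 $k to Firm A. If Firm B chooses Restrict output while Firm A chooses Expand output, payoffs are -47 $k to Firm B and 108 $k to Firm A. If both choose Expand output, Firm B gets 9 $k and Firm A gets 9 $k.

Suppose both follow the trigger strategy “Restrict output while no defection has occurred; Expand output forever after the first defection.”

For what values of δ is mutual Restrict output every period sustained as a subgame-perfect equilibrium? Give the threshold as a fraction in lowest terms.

58/99

One-period gain from deviating is 108 − 50 = 58. The loss is 50 − 9 = 41 in every subsequent period, with present value 41·δ/(1−δ).
Deviation is unprofitable when 41·δ/(1−δ) ≥ 58, i.e. δ/(1−δ) ≥ 58/41.
Equivalently δ ≥ 58/(58+41) = 58/99.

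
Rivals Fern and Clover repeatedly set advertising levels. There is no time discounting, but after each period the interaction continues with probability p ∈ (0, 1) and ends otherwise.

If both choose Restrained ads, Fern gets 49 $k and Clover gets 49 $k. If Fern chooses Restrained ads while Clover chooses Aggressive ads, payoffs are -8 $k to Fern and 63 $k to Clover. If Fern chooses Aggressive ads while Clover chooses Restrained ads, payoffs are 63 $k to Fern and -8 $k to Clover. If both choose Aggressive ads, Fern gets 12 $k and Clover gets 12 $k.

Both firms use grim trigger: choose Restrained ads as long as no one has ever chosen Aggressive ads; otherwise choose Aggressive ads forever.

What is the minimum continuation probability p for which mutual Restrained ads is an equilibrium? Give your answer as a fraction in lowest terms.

With no time discounting, the continuation probability p plays the role of the discount factor.
Grim-trigger IC: 49/(1−p) ≥ 63 + 12p/(1−p) ⇒ p ≥ (63−49)/(63−12) = 14/51.

14/51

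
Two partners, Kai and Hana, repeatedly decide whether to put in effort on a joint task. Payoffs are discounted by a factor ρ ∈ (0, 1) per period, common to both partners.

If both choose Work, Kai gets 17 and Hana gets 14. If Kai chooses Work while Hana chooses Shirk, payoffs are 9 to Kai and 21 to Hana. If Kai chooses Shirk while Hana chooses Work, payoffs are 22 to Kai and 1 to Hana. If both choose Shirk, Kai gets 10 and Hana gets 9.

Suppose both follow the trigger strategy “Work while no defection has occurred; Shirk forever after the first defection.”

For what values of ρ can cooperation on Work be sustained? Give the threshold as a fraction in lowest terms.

7/12

Kai's threshold: (22−17)/(22−10) = 5/12.
Hana's threshold: (21−14)/(21−9) = 7/12.
5/12 < 7/12, so Hana binds and ρ* = 7/12.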